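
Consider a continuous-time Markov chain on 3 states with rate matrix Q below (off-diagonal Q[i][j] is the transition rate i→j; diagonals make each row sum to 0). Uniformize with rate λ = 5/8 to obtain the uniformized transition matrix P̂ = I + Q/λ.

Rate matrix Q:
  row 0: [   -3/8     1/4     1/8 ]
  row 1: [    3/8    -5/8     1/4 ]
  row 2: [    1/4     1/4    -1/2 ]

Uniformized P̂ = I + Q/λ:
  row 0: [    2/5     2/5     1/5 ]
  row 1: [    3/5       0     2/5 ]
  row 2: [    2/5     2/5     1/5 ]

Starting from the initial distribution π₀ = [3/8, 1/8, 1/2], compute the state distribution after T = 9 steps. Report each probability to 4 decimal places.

π = [0.4571, 0.2858, 0.2571]

t=0: π = [0.3750, 0.1250, 0.5000]
t=1: π = [0.4250, 0.3500, 0.2250]
t=2: π = [0.4700, 0.2600, 0.2700]
t=3: π = [0.4520, 0.2960, 0.2520]
t=4: π = [0.4592, 0.2816, 0.2592]
t=5: π = [0.4563, 0.2874, 0.2563]
t=6: π = [0.4575, 0.2851, 0.2575]
t=7: π = [0.4570, 0.2860, 0.2570]
t=8: π = [0.4572, 0.2856, 0.2572]
t=9: π = [0.4571, 0.2858, 0.2571]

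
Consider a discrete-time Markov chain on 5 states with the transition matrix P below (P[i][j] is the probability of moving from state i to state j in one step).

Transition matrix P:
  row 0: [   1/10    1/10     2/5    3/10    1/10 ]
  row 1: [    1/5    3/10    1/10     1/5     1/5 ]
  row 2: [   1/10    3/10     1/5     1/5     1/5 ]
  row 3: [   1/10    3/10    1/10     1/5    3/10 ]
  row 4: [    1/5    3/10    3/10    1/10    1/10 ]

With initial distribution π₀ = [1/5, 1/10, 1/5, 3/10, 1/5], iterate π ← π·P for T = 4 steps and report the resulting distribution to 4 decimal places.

π = [0.1457, 0.2708, 0.2012, 0.1960, 0.1863]

t=0: π = [0.2000, 0.1000, 0.2000, 0.3000, 0.2000]
t=1: π = [0.1300, 0.2600, 0.2200, 0.2000, 0.1900]
t=2: π = [0.1450, 0.2740, 0.1990, 0.1940, 0.1880]
t=3: π = [0.1462, 0.2710, 0.2010, 0.1957, 0.1861]
t=4: π = [0.1457, 0.2708, 0.2012, 0.1960, 0.1863]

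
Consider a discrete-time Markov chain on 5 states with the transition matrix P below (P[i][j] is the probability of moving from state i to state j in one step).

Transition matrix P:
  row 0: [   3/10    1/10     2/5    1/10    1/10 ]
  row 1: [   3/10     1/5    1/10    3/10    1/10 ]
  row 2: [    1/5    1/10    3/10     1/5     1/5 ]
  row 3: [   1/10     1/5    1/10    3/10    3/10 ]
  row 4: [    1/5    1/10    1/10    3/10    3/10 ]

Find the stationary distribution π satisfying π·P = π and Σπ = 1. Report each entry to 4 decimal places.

Balance equations π_j = Σ_i π_i·P[i][j]:
  π_0 = 3/10·π_0 + 3/10·π_1 + 1/5·π_2 + 1/10·π_3 + 1/5·π_4
  π_1 = 1/10·π_0 + 1/5·π_1 + 1/10·π_2 + 1/5·π_3 + 1/10·π_4
  π_2 = 2/5·π_0 + 1/10·π_1 + 3/10·π_2 + 1/10·π_3 + 1/10·π_4
  π_3 = 1/10·π_0 + 3/10·π_1 + 1/5·π_2 + 3/10·π_3 + 3/10·π_4
  normalize: π_0 + π_1 + π_2 + π_3 + π_4 = 1
Solving the linear system gives exactly π = [167/791, 435/3164, 323/1582, 751/3164, 166/791].

π = [0.2111, 0.1375, 0.2042, 0.2374, 0.2099]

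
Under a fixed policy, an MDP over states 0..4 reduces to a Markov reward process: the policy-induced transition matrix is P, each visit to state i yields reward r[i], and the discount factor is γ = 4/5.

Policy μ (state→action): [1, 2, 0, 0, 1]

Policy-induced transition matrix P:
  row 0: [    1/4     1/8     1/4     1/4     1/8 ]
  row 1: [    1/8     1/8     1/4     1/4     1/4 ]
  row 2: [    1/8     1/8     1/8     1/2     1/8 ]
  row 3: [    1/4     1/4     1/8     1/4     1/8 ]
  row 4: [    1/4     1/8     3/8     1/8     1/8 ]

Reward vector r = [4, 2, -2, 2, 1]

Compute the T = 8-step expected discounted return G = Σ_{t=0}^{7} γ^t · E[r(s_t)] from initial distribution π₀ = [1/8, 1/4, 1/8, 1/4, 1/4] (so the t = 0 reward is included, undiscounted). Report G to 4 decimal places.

t=0: π = [0.1250, 0.2500, 0.1250, 0.2500, 0.2500], E[r] = 1.5000, γ^t·E[r] = 1.500000, running G = 1.500000
t=1: π = [0.2031, 0.1563, 0.2344, 0.2500, 0.1563], E[r] = 1.3125, γ^t·E[r] = 1.050000, running G = 2.550000
t=2: π = [0.2012, 0.1563, 0.2090, 0.2891, 0.1445], E[r] = 1.4219, γ^t·E[r] = 0.910000, running G = 3.460000
t=3: π = [0.2043, 0.1611, 0.2058, 0.2842, 0.1445], E[r] = 1.4409, γ^t·E[r] = 0.737750, running G = 4.197750
t=4: π = [0.2041, 0.1605, 0.2068, 0.2834, 0.1451], E[r] = 1.4359, γ^t·E[r] = 0.588125, running G = 4.785875
t=5: π = [0.2041, 0.1604, 0.2069, 0.2836, 0.1451], E[r] = 1.4356, γ^t·E[r] = 0.470428, running G = 5.256303
t=6: π = [0.2041, 0.1604, 0.2068, 0.2836, 0.1451], E[r] = 1.4358, γ^t·E[r] = 0.376388, running G = 5.632691
t=7: π = [0.2041, 0.1604, 0.2068, 0.2836, 0.1451], E[r] = 1.4358, γ^t·E[r] = 0.301110, running G = 5.933801

G = 5.9338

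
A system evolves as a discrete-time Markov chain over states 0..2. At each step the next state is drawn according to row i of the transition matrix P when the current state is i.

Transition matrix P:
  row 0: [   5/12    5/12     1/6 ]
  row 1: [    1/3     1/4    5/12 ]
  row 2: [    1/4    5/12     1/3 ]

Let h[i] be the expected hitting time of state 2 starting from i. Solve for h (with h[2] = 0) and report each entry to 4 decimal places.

First-step conditioning: h[2] = 0; for i ≠ 2, h[i] = 1 + Σ_k P[i][k]·h[k].
  h[0] = 1 + 5/12·h[0] + 5/12·h[1]
  h[1] = 1 + 1/3·h[0] + 1/4·h[1]
Solving the 2×2 linear system over states ≠ 2 gives exactly h = [168/43, 132/43, 0] (h[2] = 0 is the target).

h = [3.9070, 3.0698, 0.0000]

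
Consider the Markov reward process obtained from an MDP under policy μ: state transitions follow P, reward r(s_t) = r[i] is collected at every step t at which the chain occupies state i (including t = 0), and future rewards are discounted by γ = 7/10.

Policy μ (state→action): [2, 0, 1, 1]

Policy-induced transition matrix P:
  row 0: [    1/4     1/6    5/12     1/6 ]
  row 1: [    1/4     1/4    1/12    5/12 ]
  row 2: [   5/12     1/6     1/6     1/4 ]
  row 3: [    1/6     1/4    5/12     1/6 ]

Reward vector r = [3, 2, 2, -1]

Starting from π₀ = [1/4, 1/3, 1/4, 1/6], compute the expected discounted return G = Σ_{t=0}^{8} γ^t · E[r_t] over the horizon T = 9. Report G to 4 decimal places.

t=0: π = [0.2500, 0.3333, 0.2500, 0.1667], E[r] = 1.7500, γ^t·E[r] = 1.750000, running G = 1.750000
t=1: π = [0.2778, 0.2083, 0.2431, 0.2708], E[r] = 1.4653, γ^t·E[r] = 1.025694, running G = 2.775694
t=2: π = [0.2679, 0.2066, 0.2865, 0.2390], E[r] = 1.5509, γ^t·E[r] = 0.759954, running G = 3.535648
t=3: π = [0.2778, 0.2038, 0.2762, 0.2422], E[r] = 1.5513, γ^t·E[r] = 0.532083, running G = 4.067732
t=4: π = [0.2758, 0.2038, 0.2797, 0.2406], E[r] = 1.5540, γ^t·E[r] = 0.373104, running G = 4.440835
t=5: π = [0.2766, 0.2037, 0.2788, 0.2409], E[r] = 1.5538, γ^t·E[r] = 0.261141, running G = 4.701977
t=6: π = [0.2764, 0.2037, 0.2791, 0.2408], E[r] = 1.5539, γ^t·E[r] = 0.182816, running G = 4.884793
t=7: π = [0.2764, 0.2037, 0.2790, 0.2409], E[r] = 1.5539, γ^t·E[r] = 0.127969, running G = 5.012762
t=8: π = [0.2764, 0.2037, 0.2790, 0.2408], E[r] = 1.5539, γ^t·E[r] = 0.089579, running G = 5.102341

G = 5.1023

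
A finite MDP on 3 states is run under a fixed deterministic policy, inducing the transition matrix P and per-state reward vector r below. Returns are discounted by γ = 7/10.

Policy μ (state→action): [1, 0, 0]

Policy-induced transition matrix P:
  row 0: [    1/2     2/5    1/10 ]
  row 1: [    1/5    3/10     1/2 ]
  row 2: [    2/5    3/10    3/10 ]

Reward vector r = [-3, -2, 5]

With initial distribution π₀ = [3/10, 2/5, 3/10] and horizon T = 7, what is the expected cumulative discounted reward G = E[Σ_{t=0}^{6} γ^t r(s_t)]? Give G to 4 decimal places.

t=0: π = [0.3000, 0.4000, 0.3000], E[r] = -0.2000, γ^t·E[r] = -0.200000, running G = -0.200000
t=1: π = [0.3500, 0.3300, 0.3200], E[r] = -0.1100, γ^t·E[r] = -0.077000, running G = -0.277000
t=2: π = [0.3690, 0.3350, 0.2960], E[r] = -0.2970, γ^t·E[r] = -0.145530, running G = -0.422530
t=3: π = [0.3699, 0.3369, 0.2932], E[r] = -0.3175, γ^t·E[r] = -0.108903, running G = -0.531433
t=4: π = [0.3696, 0.3370, 0.2934], E[r] = -0.3158, γ^t·E[r] = -0.075826, running G = -0.607258
t=5: π = [0.3696, 0.3370, 0.2935], E[r] = -0.3152, γ^t·E[r] = -0.052981, running G = -0.660239
t=6: π = [0.3696, 0.3370, 0.2935], E[r] = -0.3152, γ^t·E[r] = -0.037084, running G = -0.697323

G = -0.6973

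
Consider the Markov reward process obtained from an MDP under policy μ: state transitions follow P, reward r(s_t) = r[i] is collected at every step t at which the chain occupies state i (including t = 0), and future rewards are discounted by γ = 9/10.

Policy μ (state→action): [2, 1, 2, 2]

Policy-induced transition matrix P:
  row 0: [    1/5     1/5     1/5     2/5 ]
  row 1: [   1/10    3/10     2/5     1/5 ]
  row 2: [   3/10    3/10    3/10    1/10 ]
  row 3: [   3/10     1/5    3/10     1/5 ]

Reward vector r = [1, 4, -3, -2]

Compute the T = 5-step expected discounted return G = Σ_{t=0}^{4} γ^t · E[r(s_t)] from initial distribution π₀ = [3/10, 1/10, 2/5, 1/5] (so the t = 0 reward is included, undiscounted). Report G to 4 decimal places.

t=0: π = [0.3000, 0.1000, 0.4000, 0.2000], E[r] = -0.9000, γ^t·E[r] = -0.900000, running G = -0.900000
t=1: π = [0.2500, 0.2500, 0.2800, 0.2200], E[r] = -0.0300, γ^t·E[r] = -0.027000, running G = -0.927000
t=2: π = [0.2250, 0.2530, 0.3000, 0.2220], E[r] = -0.1070, γ^t·E[r] = -0.086670, running G = -1.013670
t=3: π = [0.2269, 0.2553, 0.3028, 0.2150], E[r] = -0.0903, γ^t·E[r] = -0.065829, running G = -1.079499
t=4: π = [0.2263, 0.2558, 0.3028, 0.2151], E[r] = -0.0892, γ^t·E[r] = -0.058544, running G = -1.138043

G = -1.1380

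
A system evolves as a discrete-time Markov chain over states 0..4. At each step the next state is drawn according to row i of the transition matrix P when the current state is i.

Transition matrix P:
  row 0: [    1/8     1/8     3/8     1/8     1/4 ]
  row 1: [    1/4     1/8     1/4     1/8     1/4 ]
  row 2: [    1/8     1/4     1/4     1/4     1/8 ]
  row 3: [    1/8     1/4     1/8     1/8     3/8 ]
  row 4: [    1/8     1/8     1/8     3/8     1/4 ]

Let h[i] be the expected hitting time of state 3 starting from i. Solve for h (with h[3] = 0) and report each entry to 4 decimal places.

h = [4.7039, 4.7536, 4.3064, 0.0000, 3.6273]

First-step conditioning: h[3] = 0; for i ≠ 3, h[i] = 1 + Σ_k P[i][k]·h[k].
  h[0] = 1 + 1/8·h[0] + 1/8·h[1] + 3/8·h[2] + 1/4·h[4]
  h[1] = 1 + 1/4·h[0] + 1/8·h[1] + 1/4·h[2] + 1/4·h[4]
  h[2] = 1 + 1/8·h[0] + 1/4·h[1] + 1/4·h[2] + 1/8·h[4]
  h[4] = 1 + 1/8·h[0] + 1/8·h[1] + 1/8·h[2] + 1/4·h[4]
Solving the 4×4 linear system over states ≠ 3 gives exactly h = [2272/483, 328/69, 2080/483, 0, 584/161] (h[3] = 0 is the target).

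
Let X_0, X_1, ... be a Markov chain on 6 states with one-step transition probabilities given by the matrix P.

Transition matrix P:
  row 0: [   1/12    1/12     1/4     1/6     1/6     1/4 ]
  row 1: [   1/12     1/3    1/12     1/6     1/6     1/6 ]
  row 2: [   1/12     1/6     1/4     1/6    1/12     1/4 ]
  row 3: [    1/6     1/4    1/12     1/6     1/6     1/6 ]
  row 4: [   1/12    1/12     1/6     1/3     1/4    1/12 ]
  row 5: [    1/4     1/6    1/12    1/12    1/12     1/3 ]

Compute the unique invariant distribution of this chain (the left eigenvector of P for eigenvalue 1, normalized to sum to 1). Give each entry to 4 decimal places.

π = [0.1332, 0.1891, 0.1416, 0.1739, 0.1496, 0.2125]

Balance equations π_j = Σ_i π_i·P[i][j]:
  π_0 = 1/12·π_0 + 1/12·π_1 + 1/12·π_2 + 1/6·π_3 + 1/12·π_4 + 1/4·π_5
  π_1 = 1/12·π_0 + 1/3·π_1 + 1/6·π_2 + 1/4·π_3 + 1/12·π_4 + 1/6·π_5
  π_2 = 1/4·π_0 + 1/12·π_1 + 1/4·π_2 + 1/12·π_3 + 1/6·π_4 + 1/12·π_5
  π_3 = 1/6·π_0 + 1/6·π_1 + 1/6·π_2 + 1/6·π_3 + 1/3·π_4 + 1/12·π_5
  π_4 = 1/6·π_0 + 1/6·π_1 + 1/12·π_2 + 1/6·π_3 + 1/4·π_4 + 1/12·π_5
  normalize: π_0 + π_1 + π_2 + π_3 + π_4 + π_5 = 1
Solving the linear system gives exactly π = [20720/155503, 29406/155503, 22021/155503, 27041/155503, 23267/155503, 33048/155503].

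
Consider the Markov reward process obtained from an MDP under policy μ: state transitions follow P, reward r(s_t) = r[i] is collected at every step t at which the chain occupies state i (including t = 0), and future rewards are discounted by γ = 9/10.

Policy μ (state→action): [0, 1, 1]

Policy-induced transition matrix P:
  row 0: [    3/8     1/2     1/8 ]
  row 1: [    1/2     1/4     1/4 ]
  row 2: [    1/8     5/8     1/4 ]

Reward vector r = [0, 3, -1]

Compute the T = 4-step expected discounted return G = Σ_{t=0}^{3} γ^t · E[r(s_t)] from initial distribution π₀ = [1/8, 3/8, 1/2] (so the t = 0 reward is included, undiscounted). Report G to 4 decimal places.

G = 3.2870

t=0: π = [0.1250, 0.3750, 0.5000], E[r] = 0.6250, γ^t·E[r] = 0.625000, running G = 0.625000
t=1: π = [0.2969, 0.4688, 0.2344], E[r] = 1.1719, γ^t·E[r] = 1.054688, running G = 1.679688
t=2: π = [0.3750, 0.4121, 0.2129], E[r] = 1.0234, γ^t·E[r] = 0.828984, running G = 2.508672
t=3: π = [0.3733, 0.4236, 0.2031], E[r] = 1.0676, γ^t·E[r] = 0.778300, running G = 3.286972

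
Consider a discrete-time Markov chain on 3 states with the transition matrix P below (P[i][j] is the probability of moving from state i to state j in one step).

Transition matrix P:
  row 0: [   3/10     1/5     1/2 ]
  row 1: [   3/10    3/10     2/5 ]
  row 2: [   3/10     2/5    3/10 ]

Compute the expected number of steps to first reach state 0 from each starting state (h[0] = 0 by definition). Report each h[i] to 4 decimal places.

h = [0.0000, 3.3333, 3.3333]

First-step conditioning: h[0] = 0; for i ≠ 0, h[i] = 1 + Σ_k P[i][k]·h[k].
  h[1] = 1 + 3/10·h[1] + 2/5·h[2]
  h[2] = 1 + 2/5·h[1] + 3/10·h[2]
Solving the 2×2 linear system over states ≠ 0 gives exactly h = [0, 10/3, 10/3] (h[0] = 0 is the target).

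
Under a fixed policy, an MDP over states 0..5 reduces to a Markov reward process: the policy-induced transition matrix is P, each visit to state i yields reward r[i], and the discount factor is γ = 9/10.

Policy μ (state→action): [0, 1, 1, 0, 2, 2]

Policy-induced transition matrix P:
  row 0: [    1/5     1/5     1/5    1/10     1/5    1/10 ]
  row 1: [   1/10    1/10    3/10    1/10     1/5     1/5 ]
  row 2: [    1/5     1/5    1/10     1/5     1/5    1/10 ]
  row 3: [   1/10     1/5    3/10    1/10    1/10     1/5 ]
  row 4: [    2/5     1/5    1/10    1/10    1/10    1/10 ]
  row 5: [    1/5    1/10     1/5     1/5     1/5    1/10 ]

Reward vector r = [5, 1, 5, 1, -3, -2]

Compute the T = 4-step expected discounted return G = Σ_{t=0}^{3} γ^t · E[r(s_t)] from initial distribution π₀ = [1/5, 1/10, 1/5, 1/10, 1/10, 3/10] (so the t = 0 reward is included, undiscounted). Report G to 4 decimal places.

G = 4.9816

t=0: π = [0.2000, 0.1000, 0.2000, 0.1000, 0.1000, 0.3000], E[r] = 1.3000, γ^t·E[r] = 1.300000, running G = 1.300000
t=1: π = [0.2000, 0.1600, 0.1900, 0.1500, 0.1800, 0.1200], E[r] = 1.4800, γ^t·E[r] = 1.332000, running G = 2.632000
t=2: π = [0.2050, 0.1720, 0.1940, 0.1310, 0.1670, 0.1310], E[r] = 1.5350, γ^t·E[r] = 1.243350, running G = 3.875350
t=3: π = [0.2031, 0.1697, 0.1942, 0.1325, 0.1702, 0.1303], E[r] = 1.5175, γ^t·E[r] = 1.106258, running G = 4.981608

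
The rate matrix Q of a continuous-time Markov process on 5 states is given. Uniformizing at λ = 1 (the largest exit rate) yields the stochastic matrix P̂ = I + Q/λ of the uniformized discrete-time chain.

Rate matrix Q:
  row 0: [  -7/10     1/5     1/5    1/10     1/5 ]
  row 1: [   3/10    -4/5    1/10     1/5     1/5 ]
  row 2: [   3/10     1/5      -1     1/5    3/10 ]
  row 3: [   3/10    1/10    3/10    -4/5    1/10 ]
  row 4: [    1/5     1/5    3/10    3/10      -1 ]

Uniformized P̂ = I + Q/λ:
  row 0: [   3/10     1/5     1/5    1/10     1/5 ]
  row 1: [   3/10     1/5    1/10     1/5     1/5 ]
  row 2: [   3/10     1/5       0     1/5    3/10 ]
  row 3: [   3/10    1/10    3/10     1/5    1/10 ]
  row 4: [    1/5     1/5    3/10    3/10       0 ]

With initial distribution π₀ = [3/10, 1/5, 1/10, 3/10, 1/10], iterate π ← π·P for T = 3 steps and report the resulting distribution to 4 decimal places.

π = [0.2830, 0.1813, 0.1821, 0.1886, 0.1650]

t=0: π = [0.3000, 0.2000, 0.1000, 0.3000, 0.1000]
t=1: π = [0.2900, 0.1700, 0.2000, 0.1800, 0.1600]
t=2: π = [0.2840, 0.1820, 0.1770, 0.1870, 0.1700]
t=3: π = [0.2830, 0.1813, 0.1821, 0.1886, 0.1650]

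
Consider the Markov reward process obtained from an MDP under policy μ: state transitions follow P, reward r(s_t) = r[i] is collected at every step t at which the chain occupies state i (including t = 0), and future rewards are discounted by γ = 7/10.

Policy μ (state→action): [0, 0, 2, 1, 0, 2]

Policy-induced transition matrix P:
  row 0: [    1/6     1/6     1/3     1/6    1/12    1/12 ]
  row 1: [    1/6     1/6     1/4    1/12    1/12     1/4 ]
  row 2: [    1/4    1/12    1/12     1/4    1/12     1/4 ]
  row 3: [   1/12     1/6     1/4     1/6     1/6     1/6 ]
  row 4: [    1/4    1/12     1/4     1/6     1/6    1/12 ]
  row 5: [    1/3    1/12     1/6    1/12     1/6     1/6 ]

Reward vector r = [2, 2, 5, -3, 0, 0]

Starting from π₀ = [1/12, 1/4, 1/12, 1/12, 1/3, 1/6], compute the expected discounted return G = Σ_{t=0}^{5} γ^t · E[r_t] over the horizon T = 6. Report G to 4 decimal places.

G = 3.3974

t=0: π = [0.0833, 0.2500, 0.0833, 0.0833, 0.3333, 0.1667], E[r] = 0.8333, γ^t·E[r] = 0.833333, running G = 0.833333
t=1: π = [0.2222, 0.1181, 0.2292, 0.1389, 0.1319, 0.1597], E[r] = 1.4097, γ^t·E[r] = 0.986806, running G = 1.820139
t=2: π = [0.2118, 0.1233, 0.2170, 0.1626, 0.1192, 0.1661], E[r] = 1.2674, γ^t·E[r] = 0.621007, running G = 2.441146
t=3: π = [0.2088, 0.1248, 0.2176, 0.1606, 0.1207, 0.1674], E[r] = 1.2735, γ^t·E[r] = 0.436822, running G = 2.877968
t=4: π = [0.2094, 0.1245, 0.2172, 0.1604, 0.1207, 0.1677], E[r] = 1.2723, γ^t·E[r] = 0.305485, running G = 3.183453
t=5: π = [0.2094, 0.1245, 0.2173, 0.1604, 0.1207, 0.1676], E[r] = 1.2730, γ^t·E[r] = 0.213957, running G = 3.397410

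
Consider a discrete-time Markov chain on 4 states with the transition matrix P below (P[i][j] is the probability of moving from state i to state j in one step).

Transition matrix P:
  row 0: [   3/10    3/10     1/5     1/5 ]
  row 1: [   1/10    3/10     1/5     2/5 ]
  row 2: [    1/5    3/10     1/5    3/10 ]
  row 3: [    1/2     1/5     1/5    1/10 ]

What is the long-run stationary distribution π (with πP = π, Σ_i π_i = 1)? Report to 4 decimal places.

π = [0.2750, 0.2750, 0.2000, 0.2500]

Balance equations π_j = Σ_i π_i·P[i][j]:
  π_0 = 3/10·π_0 + 1/10·π_1 + 1/5·π_2 + 1/2·π_3
  π_1 = 3/10·π_0 + 3/10·π_1 + 3/10·π_2 + 1/5·π_3
  π_2 = 1/5·π_0 + 1/5·π_1 + 1/5·π_2 + 1/5·π_3
  normalize: π_0 + π_1 + π_2 + π_3 = 1
Solving the linear system gives exactly π = [11/40, 11/40, 1/5, 1/4].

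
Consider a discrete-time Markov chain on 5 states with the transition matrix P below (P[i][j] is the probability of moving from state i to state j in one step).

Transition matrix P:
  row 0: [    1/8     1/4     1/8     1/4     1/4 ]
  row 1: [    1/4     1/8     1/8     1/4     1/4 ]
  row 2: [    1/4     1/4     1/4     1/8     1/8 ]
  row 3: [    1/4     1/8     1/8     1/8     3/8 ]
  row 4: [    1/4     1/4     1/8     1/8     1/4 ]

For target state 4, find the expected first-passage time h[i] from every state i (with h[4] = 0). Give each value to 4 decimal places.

h = [3.8769, 3.8769, 4.4923, 3.4462, 0.0000]

First-step conditioning: h[4] = 0; for i ≠ 4, h[i] = 1 + Σ_k P[i][k]·h[k].
  h[0] = 1 + 1/8·h[0] + 1/4·h[1] + 1/8·h[2] + 1/4·h[3]
  h[1] = 1 + 1/4·h[0] + 1/8·h[1] + 1/8·h[2] + 1/4·h[3]
  h[2] = 1 + 1/4·h[0] + 1/4·h[1] + 1/4·h[2] + 1/8·h[3]
  h[3] = 1 + 1/4·h[0] + 1/8·h[1] + 1/8·h[2] + 1/8·h[3]
Solving the 4×4 linear system over states ≠ 4 gives exactly h = [252/65, 252/65, 292/65, 224/65, 0] (h[4] = 0 is the target).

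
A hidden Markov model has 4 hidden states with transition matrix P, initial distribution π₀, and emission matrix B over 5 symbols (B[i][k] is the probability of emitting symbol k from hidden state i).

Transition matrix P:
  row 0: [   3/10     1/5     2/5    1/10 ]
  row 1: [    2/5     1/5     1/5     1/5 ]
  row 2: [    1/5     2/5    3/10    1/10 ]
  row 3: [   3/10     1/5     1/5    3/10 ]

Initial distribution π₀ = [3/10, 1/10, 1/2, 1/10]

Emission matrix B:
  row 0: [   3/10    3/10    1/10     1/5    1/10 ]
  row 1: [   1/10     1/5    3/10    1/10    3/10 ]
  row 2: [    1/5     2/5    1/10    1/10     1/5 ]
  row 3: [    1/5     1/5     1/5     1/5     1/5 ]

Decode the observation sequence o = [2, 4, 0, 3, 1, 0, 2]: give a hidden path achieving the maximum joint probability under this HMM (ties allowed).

path = [2, 1, 0, 0, 2, 2, 1]

t=0: δ = [3.000e-02, 3.000e-02, 5.000e-02, 2.000e-02]  (obs o_0=2)
t=1: δ = [1.200e-03, 6.000e-03, 3.000e-03, 1.200e-03]  ψ = [1, 2, 2, 1]  (obs o_1=4)
t=2: δ = [7.200e-04, 1.200e-04, 2.400e-04, 2.400e-04]  ψ = [1, 1, 1, 1]  (obs o_2=0)
t=3: δ = [4.320e-05, 1.440e-05, 2.880e-05, 1.440e-05]  ψ = [0, 0, 0, 0]  (obs o_3=3)
t=4: δ = [3.888e-06, 2.304e-06, 6.912e-06, 8.640e-07]  ψ = [0, 2, 0, 0]  (obs o_4=1)
t=5: δ = [4.147e-07, 2.765e-07, 4.147e-07, 1.382e-07]  ψ = [2, 2, 2, 2]  (obs o_5=0)
t=6: δ = [1.244e-08, 4.977e-08, 1.659e-08, 1.106e-08]  ψ = [0, 2, 0, 1]  (obs o_6=2)
backtrack: best end state = 1; path = [2, 1, 0, 0, 2, 2, 1]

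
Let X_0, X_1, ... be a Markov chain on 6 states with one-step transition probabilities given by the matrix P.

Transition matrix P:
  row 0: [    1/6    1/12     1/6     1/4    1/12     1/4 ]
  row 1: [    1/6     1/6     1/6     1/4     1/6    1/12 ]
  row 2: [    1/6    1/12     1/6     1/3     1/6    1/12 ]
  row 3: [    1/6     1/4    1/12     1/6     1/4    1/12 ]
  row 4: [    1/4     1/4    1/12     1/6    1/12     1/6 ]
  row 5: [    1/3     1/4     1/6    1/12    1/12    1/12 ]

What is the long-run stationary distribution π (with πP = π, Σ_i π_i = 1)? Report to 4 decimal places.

π = [0.2002, 0.1789, 0.1371, 0.2104, 0.1447, 0.1288]

Balance equations π_j = Σ_i π_i·P[i][j]:
  π_0 = 1/6·π_0 + 1/6·π_1 + 1/6·π_2 + 1/6·π_3 + 1/4·π_4 + 1/3·π_5
  π_1 = 1/12·π_0 + 1/6·π_1 + 1/12·π_2 + 1/4·π_3 + 1/4·π_4 + 1/4·π_5
  π_2 = 1/6·π_0 + 1/6·π_1 + 1/6·π_2 + 1/12·π_3 + 1/12·π_4 + 1/6·π_5
  π_3 = 1/4·π_0 + 1/4·π_1 + 1/3·π_2 + 1/6·π_3 + 1/6·π_4 + 1/12·π_5
  π_4 = 1/12·π_0 + 1/6·π_1 + 1/6·π_2 + 1/4·π_3 + 1/12·π_4 + 1/12·π_5
  normalize: π_0 + π_1 + π_2 + π_3 + π_4 + π_5 = 1
Solving the linear system gives exactly π = [643/3212, 2011/11242, 1541/11242, 215/1022, 1627/11242, 2895/22484].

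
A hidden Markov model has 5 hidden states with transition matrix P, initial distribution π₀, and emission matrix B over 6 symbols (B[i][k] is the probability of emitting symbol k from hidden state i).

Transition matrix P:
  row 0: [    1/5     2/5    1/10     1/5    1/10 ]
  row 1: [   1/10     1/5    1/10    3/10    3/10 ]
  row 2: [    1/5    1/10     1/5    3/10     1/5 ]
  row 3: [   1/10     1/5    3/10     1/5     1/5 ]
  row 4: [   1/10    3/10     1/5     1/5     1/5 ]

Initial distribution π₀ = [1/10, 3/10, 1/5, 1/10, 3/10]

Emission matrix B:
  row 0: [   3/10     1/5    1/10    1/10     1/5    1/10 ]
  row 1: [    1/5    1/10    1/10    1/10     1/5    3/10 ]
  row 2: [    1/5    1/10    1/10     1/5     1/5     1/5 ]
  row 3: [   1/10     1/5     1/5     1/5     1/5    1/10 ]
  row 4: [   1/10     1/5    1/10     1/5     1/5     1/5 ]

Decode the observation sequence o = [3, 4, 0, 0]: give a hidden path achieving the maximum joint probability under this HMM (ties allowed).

path = [4, 2, 0, 1]

t=0: δ = [1.000e-02, 3.000e-02, 4.000e-02, 2.000e-02, 6.000e-02]  (obs o_0=3)
t=1: δ = [1.600e-03, 3.600e-03, 2.400e-03, 2.400e-03, 2.400e-03]  ψ = [2, 4, 4, 2, 4]  (obs o_1=4)
t=2: δ = [1.440e-04, 1.440e-04, 1.440e-04, 1.080e-04, 1.080e-04]  ψ = [2, 1, 3, 1, 1]  (obs o_2=0)
t=3: δ = [8.640e-06, 1.152e-05, 6.480e-06, 4.320e-06, 4.320e-06]  ψ = [0, 0, 3, 1, 1]  (obs o_3=0)
backtrack: best end state = 1; path = [4, 2, 0, 1]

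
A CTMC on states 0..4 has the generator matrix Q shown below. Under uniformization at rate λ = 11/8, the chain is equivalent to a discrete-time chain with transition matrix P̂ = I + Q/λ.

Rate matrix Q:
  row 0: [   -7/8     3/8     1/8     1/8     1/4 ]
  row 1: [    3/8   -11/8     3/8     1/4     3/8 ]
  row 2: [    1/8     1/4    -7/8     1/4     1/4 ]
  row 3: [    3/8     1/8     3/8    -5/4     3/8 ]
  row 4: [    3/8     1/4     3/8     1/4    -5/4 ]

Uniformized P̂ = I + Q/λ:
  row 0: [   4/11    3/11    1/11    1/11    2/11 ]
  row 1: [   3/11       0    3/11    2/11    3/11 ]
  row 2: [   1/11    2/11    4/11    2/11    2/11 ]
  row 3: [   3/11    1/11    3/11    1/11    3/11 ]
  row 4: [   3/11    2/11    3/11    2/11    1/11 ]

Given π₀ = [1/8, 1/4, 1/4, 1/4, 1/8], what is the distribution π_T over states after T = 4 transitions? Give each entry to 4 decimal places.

π = [0.2496, 0.1620, 0.2503, 0.1459, 0.1921]

t=0: π = [0.1250, 0.2500, 0.2500, 0.2500, 0.1250]
t=1: π = [0.2386, 0.1250, 0.2727, 0.1477, 0.2159]
t=2: π = [0.2448, 0.1674, 0.2541, 0.1467, 0.1870]
t=3: π = [0.2488, 0.1603, 0.2513, 0.1462, 0.1934]
t=4: π = [0.2496, 0.1620, 0.2503, 0.1459, 0.1921]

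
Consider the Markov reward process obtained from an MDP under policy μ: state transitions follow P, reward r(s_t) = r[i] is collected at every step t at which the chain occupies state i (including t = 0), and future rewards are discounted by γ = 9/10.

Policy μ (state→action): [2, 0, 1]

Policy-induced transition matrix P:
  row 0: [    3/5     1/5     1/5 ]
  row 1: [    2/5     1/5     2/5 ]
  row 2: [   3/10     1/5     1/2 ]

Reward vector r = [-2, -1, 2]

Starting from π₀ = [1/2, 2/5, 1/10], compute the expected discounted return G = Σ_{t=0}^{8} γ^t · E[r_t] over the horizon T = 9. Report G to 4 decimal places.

t=0: π = [0.5000, 0.4000, 0.1000], E[r] = -1.2000, γ^t·E[r] = -1.200000, running G = -1.200000
t=1: π = [0.4900, 0.2000, 0.3100], E[r] = -0.5600, γ^t·E[r] = -0.504000, running G = -1.704000
t=2: π = [0.4670, 0.2000, 0.3330], E[r] = -0.4680, γ^t·E[r] = -0.379080, running G = -2.083080
t=3: π = [0.4601, 0.2000, 0.3399], E[r] = -0.4404, γ^t·E[r] = -0.321052, running G = -2.404132
t=4: π = [0.4580, 0.2000, 0.3420], E[r] = -0.4321, γ^t·E[r] = -0.283514, running G = -2.687646
t=5: π = [0.4574, 0.2000, 0.3426], E[r] = -0.4296, γ^t·E[r] = -0.253696, running G = -2.941341
t=6: π = [0.4572, 0.2000, 0.3428], E[r] = -0.4289, γ^t·E[r] = -0.227930, running G = -3.169271
t=7: π = [0.4572, 0.2000, 0.3428], E[r] = -0.4287, γ^t·E[r] = -0.205030, running G = -3.374302
t=8: π = [0.4572, 0.2000, 0.3428], E[r] = -0.4286, γ^t·E[r] = -0.184498, running G = -3.558800

G = -3.5588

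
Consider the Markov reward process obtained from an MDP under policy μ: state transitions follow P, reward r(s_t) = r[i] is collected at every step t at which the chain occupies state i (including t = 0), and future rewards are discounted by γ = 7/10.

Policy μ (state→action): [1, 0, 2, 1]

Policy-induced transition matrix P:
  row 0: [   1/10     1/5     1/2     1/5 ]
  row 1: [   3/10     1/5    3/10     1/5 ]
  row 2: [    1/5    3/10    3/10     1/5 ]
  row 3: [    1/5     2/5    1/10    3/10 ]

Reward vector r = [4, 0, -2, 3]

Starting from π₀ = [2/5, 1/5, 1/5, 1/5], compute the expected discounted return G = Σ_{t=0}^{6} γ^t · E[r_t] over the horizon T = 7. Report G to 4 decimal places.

G = 3.5197

t=0: π = [0.4000, 0.2000, 0.2000, 0.2000], E[r] = 1.8000, γ^t·E[r] = 1.800000, running G = 1.800000
t=1: π = [0.1800, 0.2600, 0.3400, 0.2200], E[r] = 0.7000, γ^t·E[r] = 0.490000, running G = 2.290000
t=2: π = [0.2080, 0.2780, 0.2920, 0.2220], E[r] = 0.9140, γ^t·E[r] = 0.447860, running G = 2.737860
t=3: π = [0.2070, 0.2736, 0.2972, 0.2222], E[r] = 0.9002, γ^t·E[r] = 0.308769, running G = 3.046629
t=4: π = [0.2067, 0.2742, 0.2970, 0.2222], E[r] = 0.8994, γ^t·E[r] = 0.215941, running G = 3.262570
t=5: π = [0.2068, 0.2741, 0.2969, 0.2222], E[r] = 0.8999, γ^t·E[r] = 0.151245, running G = 3.413814
t=6: π = [0.2067, 0.2741, 0.2969, 0.2222], E[r] = 0.8998, γ^t·E[r] = 0.105862, running G = 3.519676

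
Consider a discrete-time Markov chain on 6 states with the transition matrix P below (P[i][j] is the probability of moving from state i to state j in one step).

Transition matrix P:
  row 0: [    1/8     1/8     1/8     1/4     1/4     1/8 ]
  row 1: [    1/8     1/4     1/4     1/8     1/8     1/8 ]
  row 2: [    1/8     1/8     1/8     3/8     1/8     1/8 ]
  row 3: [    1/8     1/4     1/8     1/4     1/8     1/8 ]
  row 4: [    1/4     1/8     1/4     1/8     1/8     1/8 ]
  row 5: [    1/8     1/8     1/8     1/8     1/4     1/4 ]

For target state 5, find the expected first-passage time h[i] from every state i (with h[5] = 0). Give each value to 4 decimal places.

First-step conditioning: h[5] = 0; for i ≠ 5, h[i] = 1 + Σ_k P[i][k]·h[k].
  h[0] = 1 + 1/8·h[0] + 1/8·h[1] + 1/8·h[2] + 1/4·h[3] + 1/4·h[4]
  h[1] = 1 + 1/8·h[0] + 1/4·h[1] + 1/4·h[2] + 1/8·h[3] + 1/8·h[4]
  h[2] = 1 + 1/8·h[0] + 1/8·h[1] + 1/8·h[2] + 3/8·h[3] + 1/8·h[4]
  h[3] = 1 + 1/8·h[0] + 1/4·h[1] + 1/8·h[2] + 1/4·h[3] + 1/8·h[4]
  h[4] = 1 + 1/4·h[0] + 1/8·h[1] + 1/4·h[2] + 1/8·h[3] + 1/8·h[4]
Solving the 5×5 linear system over states ≠ 5 gives exactly h = [8, 8, 8, 8, 8, 0] (h[5] = 0 is the target).

h = [8.0000, 8.0000, 8.0000, 8.0000, 8.0000, 0.0000]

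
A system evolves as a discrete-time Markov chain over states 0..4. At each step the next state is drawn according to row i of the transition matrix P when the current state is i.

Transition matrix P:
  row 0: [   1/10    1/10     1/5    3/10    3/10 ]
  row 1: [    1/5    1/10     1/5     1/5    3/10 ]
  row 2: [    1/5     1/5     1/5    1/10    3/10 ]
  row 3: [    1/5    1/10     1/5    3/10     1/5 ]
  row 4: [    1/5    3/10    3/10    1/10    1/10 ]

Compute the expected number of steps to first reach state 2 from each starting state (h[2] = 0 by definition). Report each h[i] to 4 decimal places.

h = [4.4842, 4.4804, 0.0000, 4.5223, 4.1035]

First-step conditioning: h[2] = 0; for i ≠ 2, h[i] = 1 + Σ_k P[i][k]·h[k].
  h[0] = 1 + 1/10·h[0] + 1/10·h[1] + 3/10·h[3] + 3/10·h[4]
  h[1] = 1 + 1/5·h[0] + 1/10·h[1] + 1/5·h[3] + 3/10·h[4]
  h[3] = 1 + 1/5·h[0] + 1/10·h[1] + 3/10·h[3] + 1/5·h[4]
  h[4] = 1 + 1/5·h[0] + 3/10·h[1] + 1/10·h[3] + 1/10·h[4]
Solving the 4×4 linear system over states ≠ 2 gives exactly h = [11780/2627, 11770/2627, 0, 11880/2627, 10780/2627] (h[2] = 0 is the target).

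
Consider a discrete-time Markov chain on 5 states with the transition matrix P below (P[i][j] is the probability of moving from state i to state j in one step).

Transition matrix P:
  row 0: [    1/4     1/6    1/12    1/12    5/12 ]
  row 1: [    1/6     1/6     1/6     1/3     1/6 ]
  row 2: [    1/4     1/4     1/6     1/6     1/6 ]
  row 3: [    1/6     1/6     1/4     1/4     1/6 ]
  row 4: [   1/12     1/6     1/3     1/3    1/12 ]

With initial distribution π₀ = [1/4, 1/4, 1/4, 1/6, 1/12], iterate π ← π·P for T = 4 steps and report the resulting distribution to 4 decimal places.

π = [0.1826, 0.1837, 0.2035, 0.2342, 0.1960]

t=0: π = [0.2500, 0.2500, 0.2500, 0.1667, 0.0833]
t=1: π = [0.2014, 0.1875, 0.1736, 0.2153, 0.2222]
t=2: π = [0.1794, 0.1811, 0.2049, 0.2361, 0.1985]
t=3: π = [0.1821, 0.1837, 0.2045, 0.2347, 0.1950]
t=4: π = [0.1826, 0.1837, 0.2035, 0.2342, 0.1960]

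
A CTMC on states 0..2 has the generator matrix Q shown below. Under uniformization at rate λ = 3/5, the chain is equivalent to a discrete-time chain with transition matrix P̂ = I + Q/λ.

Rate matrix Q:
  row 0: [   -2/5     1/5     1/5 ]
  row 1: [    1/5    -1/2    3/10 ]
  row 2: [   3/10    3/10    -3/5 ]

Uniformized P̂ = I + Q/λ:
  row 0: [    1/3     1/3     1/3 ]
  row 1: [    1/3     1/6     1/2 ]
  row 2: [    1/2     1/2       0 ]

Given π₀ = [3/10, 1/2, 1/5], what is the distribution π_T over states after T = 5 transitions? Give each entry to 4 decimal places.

π = [0.3810, 0.3259, 0.2932]

t=0: π = [0.3000, 0.5000, 0.2000]
t=1: π = [0.3667, 0.2833, 0.3500]
t=2: π = [0.3917, 0.3444, 0.2639]
t=3: π = [0.3773, 0.3199, 0.3028]
t=4: π = [0.3838, 0.3305, 0.2857]
t=5: π = [0.3810, 0.3259, 0.2932]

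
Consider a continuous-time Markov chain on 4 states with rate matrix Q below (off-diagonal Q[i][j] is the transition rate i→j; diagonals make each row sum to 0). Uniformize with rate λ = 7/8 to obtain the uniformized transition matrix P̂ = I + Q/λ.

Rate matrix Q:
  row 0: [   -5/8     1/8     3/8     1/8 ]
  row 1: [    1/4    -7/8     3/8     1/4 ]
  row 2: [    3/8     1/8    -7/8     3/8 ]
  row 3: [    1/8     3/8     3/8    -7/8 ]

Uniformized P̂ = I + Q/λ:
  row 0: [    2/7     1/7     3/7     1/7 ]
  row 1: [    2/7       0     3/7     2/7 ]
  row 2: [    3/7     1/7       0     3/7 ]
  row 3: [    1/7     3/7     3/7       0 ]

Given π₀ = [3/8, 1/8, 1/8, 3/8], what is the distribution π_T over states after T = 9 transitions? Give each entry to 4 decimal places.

t=0: π = [0.3750, 0.1250, 0.1250, 0.3750]
t=1: π = [0.2500, 0.2321, 0.3750, 0.1429]
t=2: π = [0.3189, 0.1505, 0.2679, 0.2628]
t=3: π = [0.2864, 0.1964, 0.3138, 0.2034]
t=4: π = [0.3015, 0.1729, 0.2941, 0.2315]
t=5: π = [0.2947, 0.1843, 0.3025, 0.2185]
t=6: π = [0.2977, 0.1790, 0.2989, 0.2244]
t=7: π = [0.2964, 0.1814, 0.3005, 0.2218]
t=8: π = [0.2970, 0.1803, 0.2998, 0.2229]
t=9: π = [0.2967, 0.1808, 0.3001, 0.2224]

π = [0.2967, 0.1808, 0.3001, 0.2224]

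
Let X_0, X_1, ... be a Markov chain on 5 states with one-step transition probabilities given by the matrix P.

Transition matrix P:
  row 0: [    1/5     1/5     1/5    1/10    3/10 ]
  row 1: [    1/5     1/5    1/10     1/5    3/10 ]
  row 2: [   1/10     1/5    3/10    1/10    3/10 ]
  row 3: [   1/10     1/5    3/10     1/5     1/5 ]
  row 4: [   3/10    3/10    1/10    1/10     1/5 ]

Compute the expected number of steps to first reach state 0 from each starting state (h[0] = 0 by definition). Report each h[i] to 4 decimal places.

h = [0.0000, 5.1646, 5.7250, 5.8463, 4.6332]

First-step conditioning: h[0] = 0; for i ≠ 0, h[i] = 1 + Σ_k P[i][k]·h[k].
  h[1] = 1 + 1/5·h[1] + 1/10·h[2] + 1/5·h[3] + 3/10·h[4]
  h[2] = 1 + 1/5·h[1] + 3/10·h[2] + 1/10·h[3] + 3/10·h[4]
  h[3] = 1 + 1/5·h[1] + 3/10·h[2] + 1/5·h[3] + 1/5·h[4]
  h[4] = 1 + 3/10·h[1] + 1/10·h[2] + 1/10·h[3] + 1/5·h[4]
Solving the 4×4 linear system over states ≠ 0 gives exactly h = [0, 2980/577, 9910/1731, 10120/1731, 8020/1731] (h[0] = 0 is the target).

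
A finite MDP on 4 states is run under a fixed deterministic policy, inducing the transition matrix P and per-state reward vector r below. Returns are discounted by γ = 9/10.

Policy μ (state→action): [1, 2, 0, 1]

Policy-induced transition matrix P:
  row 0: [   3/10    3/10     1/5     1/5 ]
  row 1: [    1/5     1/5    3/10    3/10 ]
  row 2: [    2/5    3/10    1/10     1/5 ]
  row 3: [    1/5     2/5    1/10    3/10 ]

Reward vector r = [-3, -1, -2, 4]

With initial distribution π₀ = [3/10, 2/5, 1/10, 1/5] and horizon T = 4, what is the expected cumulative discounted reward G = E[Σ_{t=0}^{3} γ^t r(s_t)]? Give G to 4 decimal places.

G = -1.7474

t=0: π = [0.3000, 0.4000, 0.1000, 0.2000], E[r] = -0.7000, γ^t·E[r] = -0.700000, running G = -0.700000
t=1: π = [0.2500, 0.2800, 0.2100, 0.2600], E[r] = -0.4100, γ^t·E[r] = -0.369000, running G = -1.069000
t=2: π = [0.2670, 0.2980, 0.1810, 0.2540], E[r] = -0.4450, γ^t·E[r] = -0.360450, running G = -1.429450
t=3: π = [0.2629, 0.2956, 0.1863, 0.2552], E[r] = -0.4361, γ^t·E[r] = -0.317917, running G = -1.747367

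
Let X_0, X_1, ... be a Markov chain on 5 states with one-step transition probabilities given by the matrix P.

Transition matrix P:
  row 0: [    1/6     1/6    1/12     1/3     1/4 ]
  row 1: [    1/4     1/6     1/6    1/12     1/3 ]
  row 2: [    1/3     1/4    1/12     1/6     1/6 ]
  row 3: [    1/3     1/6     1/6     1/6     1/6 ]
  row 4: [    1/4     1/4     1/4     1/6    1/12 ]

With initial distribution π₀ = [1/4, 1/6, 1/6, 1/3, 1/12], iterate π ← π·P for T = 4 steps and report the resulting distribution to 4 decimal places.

t=0: π = [0.2500, 0.1667, 0.1667, 0.3333, 0.0833]
t=1: π = [0.2708, 0.1875, 0.1389, 0.1944, 0.2083]
t=2: π = [0.2552, 0.1956, 0.1499, 0.1962, 0.2031]
t=3: π = [0.2576, 0.1961, 0.1498, 0.1929, 0.2036]
t=4: π = [0.2571, 0.1961, 0.1497, 0.1933, 0.2038]

π = [0.2571, 0.1961, 0.1497, 0.1933, 0.2038]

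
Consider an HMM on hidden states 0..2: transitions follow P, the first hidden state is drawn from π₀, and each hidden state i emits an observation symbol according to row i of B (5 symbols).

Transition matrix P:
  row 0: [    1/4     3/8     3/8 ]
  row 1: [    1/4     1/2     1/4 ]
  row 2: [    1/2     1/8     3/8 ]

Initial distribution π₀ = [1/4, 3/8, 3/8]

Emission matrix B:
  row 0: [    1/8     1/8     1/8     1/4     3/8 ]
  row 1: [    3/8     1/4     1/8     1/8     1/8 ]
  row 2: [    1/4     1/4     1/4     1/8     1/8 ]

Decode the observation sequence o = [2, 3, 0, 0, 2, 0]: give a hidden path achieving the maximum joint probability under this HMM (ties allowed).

t=0: δ = [3.125e-02, 4.688e-02, 9.375e-02]  (obs o_0=2)
t=1: δ = [1.172e-02, 2.930e-03, 4.395e-03]  ψ = [2, 1, 2]  (obs o_1=3)
t=2: δ = [3.662e-04, 1.648e-03, 1.099e-03]  ψ = [0, 0, 0]  (obs o_2=0)
t=3: δ = [6.866e-05, 3.090e-04, 1.030e-04]  ψ = [2, 1, 1]  (obs o_3=0)
t=4: δ = [9.656e-06, 1.931e-05, 1.931e-05]  ψ = [1, 1, 1]  (obs o_4=2)
t=5: δ = [1.207e-06, 3.621e-06, 1.810e-06]  ψ = [2, 1, 2]  (obs o_5=0)
backtrack: best end state = 1; path = [2, 0, 1, 1, 1, 1]

path = [2, 0, 1, 1, 1, 1]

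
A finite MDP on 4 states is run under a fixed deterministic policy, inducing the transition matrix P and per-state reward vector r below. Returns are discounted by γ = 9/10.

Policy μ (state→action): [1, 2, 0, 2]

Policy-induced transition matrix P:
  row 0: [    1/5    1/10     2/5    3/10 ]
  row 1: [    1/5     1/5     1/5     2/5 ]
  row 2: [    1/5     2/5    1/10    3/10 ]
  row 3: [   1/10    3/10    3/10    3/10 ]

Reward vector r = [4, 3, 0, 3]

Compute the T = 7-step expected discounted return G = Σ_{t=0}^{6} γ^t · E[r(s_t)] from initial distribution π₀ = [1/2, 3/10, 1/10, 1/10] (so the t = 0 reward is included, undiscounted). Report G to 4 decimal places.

G = 13.3636

t=0: π = [0.5000, 0.3000, 0.1000, 0.1000], E[r] = 3.2000, γ^t·E[r] = 3.200000, running G = 3.200000
t=1: π = [0.1900, 0.1800, 0.3000, 0.3300], E[r] = 2.2900, γ^t·E[r] = 2.061000, running G = 5.261000
t=2: π = [0.1670, 0.2740, 0.2410, 0.3180], E[r] = 2.4440, γ^t·E[r] = 1.979640, running G = 7.240640
t=3: π = [0.1682, 0.2633, 0.2411, 0.3274], E[r] = 2.4449, γ^t·E[r] = 1.782332, running G = 9.022972
t=4: π = [0.1673, 0.2641, 0.2423, 0.3263], E[r] = 2.4405, γ^t·E[r] = 1.601179, running G = 10.624151
t=5: π = [0.1674, 0.2644, 0.2419, 0.3264], E[r] = 2.4418, γ^t·E[r] = 1.441854, running G = 12.066006
t=6: π = [0.1674, 0.2643, 0.2419, 0.3264], E[r] = 2.4416, γ^t·E[r] = 1.297551, running G = 13.363557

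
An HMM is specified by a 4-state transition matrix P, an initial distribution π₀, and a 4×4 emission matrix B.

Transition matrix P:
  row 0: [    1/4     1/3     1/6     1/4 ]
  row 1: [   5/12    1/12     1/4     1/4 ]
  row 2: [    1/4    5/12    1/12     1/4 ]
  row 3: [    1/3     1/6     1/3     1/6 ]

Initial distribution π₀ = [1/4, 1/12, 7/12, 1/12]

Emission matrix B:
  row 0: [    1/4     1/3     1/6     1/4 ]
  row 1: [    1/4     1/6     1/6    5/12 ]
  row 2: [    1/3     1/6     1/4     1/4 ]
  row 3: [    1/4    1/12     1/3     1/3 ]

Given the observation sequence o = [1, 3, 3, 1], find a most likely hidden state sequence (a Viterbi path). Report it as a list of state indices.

path = [2, 1, 3, 0]

t=0: δ = [8.333e-02, 1.389e-02, 9.722e-02, 6.944e-03]  (obs o_0=1)
t=1: δ = [6.076e-03, 1.688e-02, 3.472e-03, 8.102e-03]  ψ = [2, 2, 0, 2]  (obs o_1=3)
t=2: δ = [1.758e-03, 8.439e-04, 1.055e-03, 1.407e-03]  ψ = [1, 0, 1, 1]  (obs o_2=3)
t=3: δ = [1.563e-04, 9.768e-05, 7.814e-05, 3.663e-05]  ψ = [3, 0, 3, 0]  (obs o_3=1)
backtrack: best end state = 0; path = [2, 1, 3, 0]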